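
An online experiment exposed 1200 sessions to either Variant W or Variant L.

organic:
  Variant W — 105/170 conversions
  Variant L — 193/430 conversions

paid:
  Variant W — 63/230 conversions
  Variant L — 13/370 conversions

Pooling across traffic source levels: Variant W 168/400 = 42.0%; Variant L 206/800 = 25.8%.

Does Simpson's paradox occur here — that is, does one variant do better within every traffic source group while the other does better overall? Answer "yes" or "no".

Within each traffic source level (organic 61.8% vs 44.9%; paid 27.4% vs 3.5%), Variant W has the higher rate every time. Pooled: 42.0% vs 25.8% — Variant W has the higher rate overall. They agree.

no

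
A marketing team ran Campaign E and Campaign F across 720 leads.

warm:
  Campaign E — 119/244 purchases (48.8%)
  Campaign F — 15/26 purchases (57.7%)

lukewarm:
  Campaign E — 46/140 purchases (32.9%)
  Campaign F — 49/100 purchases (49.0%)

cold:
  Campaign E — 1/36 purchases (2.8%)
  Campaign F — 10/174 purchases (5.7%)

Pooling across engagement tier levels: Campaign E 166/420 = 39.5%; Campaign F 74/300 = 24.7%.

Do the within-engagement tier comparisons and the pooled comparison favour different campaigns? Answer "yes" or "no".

yes

Within each engagement tier level (warm 48.8% vs 57.7%; lukewarm 32.9% vs 49.0%; cold 2.8% vs 5.7%), Campaign F has the higher rate every time. Pooled: 39.5% vs 24.7% — Campaign E has the higher rate overall. The two comparisons disagree.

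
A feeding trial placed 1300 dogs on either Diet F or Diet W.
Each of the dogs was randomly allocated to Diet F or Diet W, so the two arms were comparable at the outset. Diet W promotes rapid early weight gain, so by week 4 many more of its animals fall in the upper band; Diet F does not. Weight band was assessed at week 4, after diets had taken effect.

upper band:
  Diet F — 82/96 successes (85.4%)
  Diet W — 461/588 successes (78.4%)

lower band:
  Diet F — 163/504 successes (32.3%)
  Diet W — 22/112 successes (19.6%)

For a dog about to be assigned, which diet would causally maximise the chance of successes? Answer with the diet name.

Diet W

Within every week-4 weight band level Diet F has the higher rate, yet pooled Diet W does — Simpson's reversal.
Week-4 weight band here is a post-treatment variable shaped by the diet; conditioning on it would introduce bias rather than remove it. The overall comparison is the causal one.
Pooled: Diet F 40.8% vs Diet W 69.0%; Diet W is higher overall.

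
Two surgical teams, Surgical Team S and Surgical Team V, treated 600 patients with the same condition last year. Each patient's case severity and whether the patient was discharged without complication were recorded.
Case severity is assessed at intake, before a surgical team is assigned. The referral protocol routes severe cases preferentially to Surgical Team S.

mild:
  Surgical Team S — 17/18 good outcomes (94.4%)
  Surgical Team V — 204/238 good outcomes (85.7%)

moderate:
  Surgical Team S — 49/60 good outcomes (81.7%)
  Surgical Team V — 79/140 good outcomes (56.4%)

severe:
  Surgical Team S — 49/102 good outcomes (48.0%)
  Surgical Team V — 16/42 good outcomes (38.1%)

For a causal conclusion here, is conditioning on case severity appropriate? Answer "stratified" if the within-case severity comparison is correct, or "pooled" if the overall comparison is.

stratified

Within every case severity level Surgical Team S has the higher rate, yet pooled Surgical Team V does — Simpson's reversal.
Here case severity is a common cause — it drives both which surgical team a case falls under and the outcome. The crude comparison mixes populations; the stratum-specific rates are the causally relevant ones.
Within each level — mild: 94.4% vs 85.7%; moderate: 81.7% vs 56.4%; severe: 48.0% vs 38.1% — Surgical Team S is higher every time.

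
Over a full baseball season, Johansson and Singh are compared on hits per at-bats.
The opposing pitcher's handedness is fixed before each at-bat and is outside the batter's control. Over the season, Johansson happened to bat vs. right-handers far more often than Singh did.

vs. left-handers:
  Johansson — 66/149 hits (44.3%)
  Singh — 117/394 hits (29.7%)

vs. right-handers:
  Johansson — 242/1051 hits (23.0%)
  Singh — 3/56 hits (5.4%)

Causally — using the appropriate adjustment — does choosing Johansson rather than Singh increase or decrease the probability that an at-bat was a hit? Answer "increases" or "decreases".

The stratified and pooled comparisons disagree (Johansson wins within each pitcher handedness; Singh wins overall), so the answer turns on the causal role of pitcher handedness.
Since pitcher handedness is a pre-existing factor (not a product of the player) and it affects the outcome on its own, it is a confounder. The stratified rates, not the pooled rate, identify the causal effect.
Within each level — vs. left-handers: 44.3% vs 29.7%; vs. right-handers: 23.0% vs 5.4% — Johansson is higher every time.

increases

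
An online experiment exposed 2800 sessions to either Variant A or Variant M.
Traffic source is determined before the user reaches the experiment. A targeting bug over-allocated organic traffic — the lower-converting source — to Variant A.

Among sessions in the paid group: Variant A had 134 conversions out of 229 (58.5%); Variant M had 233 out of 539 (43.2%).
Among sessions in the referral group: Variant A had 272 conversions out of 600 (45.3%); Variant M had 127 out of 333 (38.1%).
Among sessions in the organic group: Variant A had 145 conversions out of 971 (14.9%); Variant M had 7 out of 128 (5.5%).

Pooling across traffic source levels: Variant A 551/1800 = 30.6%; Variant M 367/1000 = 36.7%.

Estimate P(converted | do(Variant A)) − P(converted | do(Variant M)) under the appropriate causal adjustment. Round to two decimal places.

+0.10

The stratified and pooled comparisons disagree (Variant A wins within each traffic source; Variant M wins overall), so the answer turns on the causal role of traffic source.
Nothing the variant does changes traffic source; the imbalance is an allocation artefact. With traffic source also predicting the outcome, the pooled figure is confounded, and the within-stratum comparison is the causal one.
Adjusting over the population distribution of traffic source: 0.274·(0.585−0.432) + 0.333·(0.453−0.381) + 0.393·(0.149−0.055) = +0.103.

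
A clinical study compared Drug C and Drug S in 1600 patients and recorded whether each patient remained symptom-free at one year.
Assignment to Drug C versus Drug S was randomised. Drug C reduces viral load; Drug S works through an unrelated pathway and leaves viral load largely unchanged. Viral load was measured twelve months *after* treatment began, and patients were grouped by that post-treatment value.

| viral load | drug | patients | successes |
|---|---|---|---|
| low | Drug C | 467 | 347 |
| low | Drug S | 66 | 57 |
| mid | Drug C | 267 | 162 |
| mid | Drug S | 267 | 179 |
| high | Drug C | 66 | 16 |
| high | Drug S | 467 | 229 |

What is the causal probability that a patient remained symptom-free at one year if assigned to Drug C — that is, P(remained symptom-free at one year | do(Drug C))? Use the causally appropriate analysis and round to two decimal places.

Because the drug influences viral load, viral load is a post-treatment mediator, not a confounder. Stratifying on it would bias the estimate; the causal effect is the crude pooled difference.
So P(outcome | do(Drug C)) is just the pooled rate for Drug C: 525/800 = 0.656.

0.66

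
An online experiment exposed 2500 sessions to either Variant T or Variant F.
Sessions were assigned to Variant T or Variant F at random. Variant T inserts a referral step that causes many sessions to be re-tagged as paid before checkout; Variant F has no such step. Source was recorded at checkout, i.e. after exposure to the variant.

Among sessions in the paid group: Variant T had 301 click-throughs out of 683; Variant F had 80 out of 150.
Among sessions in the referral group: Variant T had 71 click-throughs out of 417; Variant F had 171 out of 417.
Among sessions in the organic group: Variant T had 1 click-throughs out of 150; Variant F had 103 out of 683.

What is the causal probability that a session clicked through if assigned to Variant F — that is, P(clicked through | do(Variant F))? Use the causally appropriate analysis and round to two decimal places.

0.28

Within every traffic source level Variant F has the higher rate, yet pooled Variant T does — Simpson's reversal.
Traffic source lies on the pathway variant → traffic source → outcome, so adjusting for it blocks the indirect effect. For the total causal effect of variant, use the unadjusted pooled rates.
So P(outcome | do(Variant F)) is just the pooled rate for Variant F: 354/1250 = 0.283.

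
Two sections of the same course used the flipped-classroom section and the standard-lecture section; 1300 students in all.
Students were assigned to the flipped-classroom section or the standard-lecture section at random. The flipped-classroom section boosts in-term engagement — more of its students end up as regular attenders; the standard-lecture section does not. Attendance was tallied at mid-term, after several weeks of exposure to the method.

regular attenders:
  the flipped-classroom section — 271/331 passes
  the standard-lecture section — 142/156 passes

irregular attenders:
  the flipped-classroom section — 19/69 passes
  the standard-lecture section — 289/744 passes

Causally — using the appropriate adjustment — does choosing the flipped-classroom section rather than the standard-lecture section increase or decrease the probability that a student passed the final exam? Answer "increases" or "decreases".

increases

Mid-term attendance here is a post-treatment variable shaped by the teaching method; conditioning on it would introduce bias rather than remove it. The overall comparison is the causal one.
Pooled: the flipped-classroom section 72.5% vs the standard-lecture section 47.9%; the flipped-classroom section is higher overall.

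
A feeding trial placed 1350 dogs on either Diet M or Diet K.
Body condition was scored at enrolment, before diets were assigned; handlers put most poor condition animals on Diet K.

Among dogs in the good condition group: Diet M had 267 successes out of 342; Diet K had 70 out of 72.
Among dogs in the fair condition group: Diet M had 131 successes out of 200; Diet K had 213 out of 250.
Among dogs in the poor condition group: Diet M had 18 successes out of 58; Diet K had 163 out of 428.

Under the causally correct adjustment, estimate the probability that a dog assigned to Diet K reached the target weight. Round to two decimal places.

0.72

The imbalance in starting body condition arose from how dogs were allocated, not from anything the diet did; and starting body condition independently affects the outcome. The pooled gap is confounded — condition on starting body condition.
Standardising Diet K to the population starting body condition mix: 0.307·70/72 + 0.333·213/250 + 0.360·163/428 = 0.719.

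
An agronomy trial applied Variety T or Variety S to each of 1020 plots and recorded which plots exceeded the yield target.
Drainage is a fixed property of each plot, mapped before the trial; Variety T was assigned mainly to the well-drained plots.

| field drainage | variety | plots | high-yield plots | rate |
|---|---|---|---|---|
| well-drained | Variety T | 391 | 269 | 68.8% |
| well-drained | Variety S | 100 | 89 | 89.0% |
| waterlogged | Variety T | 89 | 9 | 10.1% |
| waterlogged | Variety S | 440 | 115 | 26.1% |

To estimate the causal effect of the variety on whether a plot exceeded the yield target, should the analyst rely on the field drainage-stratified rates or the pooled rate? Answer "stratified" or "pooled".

stratified

Field drainage is set before the variety has any effect — it is not caused by the variety — and it independently drives the outcome. That makes it a confounder, so the causal comparison is within field drainage levels.
Within each level — well-drained: 68.8% vs 89.0%; waterlogged: 10.1% vs 26.1% — Variety S is higher every time.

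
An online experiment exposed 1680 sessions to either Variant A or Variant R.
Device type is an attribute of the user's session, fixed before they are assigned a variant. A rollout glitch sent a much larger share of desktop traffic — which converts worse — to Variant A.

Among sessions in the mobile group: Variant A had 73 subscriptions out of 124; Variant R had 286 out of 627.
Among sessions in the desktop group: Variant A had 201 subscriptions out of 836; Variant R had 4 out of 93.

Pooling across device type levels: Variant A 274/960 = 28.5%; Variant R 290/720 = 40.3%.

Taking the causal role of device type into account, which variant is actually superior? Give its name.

Variant A

Within every device type level Variant A has the higher rate, yet pooled Variant R does — Simpson's reversal.
Since device type is a pre-existing factor (not a product of the variant) and it affects the outcome on its own, it is a confounder. The stratified rates, not the pooled rate, identify the causal effect.
Within each level — mobile: 58.9% vs 45.6%; desktop: 24.0% vs 4.3% — Variant A is higher every time.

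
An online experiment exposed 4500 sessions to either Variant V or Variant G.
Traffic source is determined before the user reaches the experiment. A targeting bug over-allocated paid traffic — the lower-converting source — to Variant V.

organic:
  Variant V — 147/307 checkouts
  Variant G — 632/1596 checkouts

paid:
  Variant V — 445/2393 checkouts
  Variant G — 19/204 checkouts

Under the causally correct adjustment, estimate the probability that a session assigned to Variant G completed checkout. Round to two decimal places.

0.22

Here traffic source is a common cause — it drives both which variant a case falls under and the outcome. The crude comparison mixes populations; the stratum-specific rates are the causally relevant ones.
Standardising Variant G to the population traffic source mix: 0.423·632/1596 + 0.577·19/204 = 0.221.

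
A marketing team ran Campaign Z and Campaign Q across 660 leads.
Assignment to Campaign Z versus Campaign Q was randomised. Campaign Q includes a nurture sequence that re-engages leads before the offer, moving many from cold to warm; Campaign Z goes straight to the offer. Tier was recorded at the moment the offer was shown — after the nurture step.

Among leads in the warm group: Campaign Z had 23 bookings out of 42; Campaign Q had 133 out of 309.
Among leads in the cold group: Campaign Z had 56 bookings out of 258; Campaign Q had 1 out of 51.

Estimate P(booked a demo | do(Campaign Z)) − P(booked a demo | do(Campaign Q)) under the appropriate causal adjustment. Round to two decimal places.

-0.11

The stratified and pooled comparisons disagree (Campaign Z wins within each engagement tier; Campaign Q wins overall), so the answer turns on the causal role of engagement tier.
Engagement tier is downstream of the campaign. One should not condition on a consequence of treatment, so the overall rates are the right comparison.
The causal difference is the pooled difference: 0.263 − 0.372 = -0.109.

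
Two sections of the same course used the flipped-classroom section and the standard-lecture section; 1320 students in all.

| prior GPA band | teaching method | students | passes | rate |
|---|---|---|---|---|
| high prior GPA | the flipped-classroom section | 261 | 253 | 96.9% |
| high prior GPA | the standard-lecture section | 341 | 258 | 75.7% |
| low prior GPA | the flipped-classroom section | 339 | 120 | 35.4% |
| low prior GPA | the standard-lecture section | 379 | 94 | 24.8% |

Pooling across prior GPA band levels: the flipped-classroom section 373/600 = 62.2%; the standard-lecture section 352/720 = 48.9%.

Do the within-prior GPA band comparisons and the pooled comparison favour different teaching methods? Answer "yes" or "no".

Within each prior GPA band level (high prior GPA 96.9% vs 75.7%; low prior GPA 35.4% vs 24.8%), the flipped-classroom section has the higher rate every time. Pooled: 62.2% vs 48.9% — the flipped-classroom section has the higher rate overall. They agree.

no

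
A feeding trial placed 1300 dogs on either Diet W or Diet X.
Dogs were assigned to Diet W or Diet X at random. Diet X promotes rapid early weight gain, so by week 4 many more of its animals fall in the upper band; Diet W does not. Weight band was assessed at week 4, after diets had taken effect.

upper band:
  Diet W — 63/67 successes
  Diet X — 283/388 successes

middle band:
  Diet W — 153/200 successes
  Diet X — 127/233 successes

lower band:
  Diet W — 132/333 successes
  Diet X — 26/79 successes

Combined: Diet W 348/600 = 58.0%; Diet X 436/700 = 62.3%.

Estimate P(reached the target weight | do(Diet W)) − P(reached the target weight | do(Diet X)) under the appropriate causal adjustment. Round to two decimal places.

-0.04

Diet W is higher inside every week-4 weight band stratum but Diet X is higher in aggregate. Whether to stratify depends on how week-4 weight band relates to the diet.
Week-4 weight band lies on the pathway diet → week-4 weight band → outcome, so adjusting for it blocks the indirect effect. For the total causal effect of diet, use the unadjusted pooled rates.
The causal difference is the pooled difference: 0.580 − 0.623 = -0.043.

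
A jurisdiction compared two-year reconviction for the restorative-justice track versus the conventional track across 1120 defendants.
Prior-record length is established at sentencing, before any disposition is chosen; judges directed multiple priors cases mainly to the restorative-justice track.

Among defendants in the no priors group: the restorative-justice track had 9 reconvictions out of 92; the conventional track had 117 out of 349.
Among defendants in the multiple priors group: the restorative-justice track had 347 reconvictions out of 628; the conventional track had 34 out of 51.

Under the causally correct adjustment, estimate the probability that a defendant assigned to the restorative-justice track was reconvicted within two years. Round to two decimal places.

the restorative-justice track is lower inside every prior-record length stratum but the conventional track is lower in aggregate. Whether to stratify depends on how prior-record length relates to the disposition.
Since prior-record length is a pre-existing factor (not a product of the disposition) and it affects the outcome on its own, it is a confounder. The stratified rates, not the pooled rate, identify the causal effect.
Standardising the restorative-justice track to the population prior-record length mix: 0.394·9/92 + 0.606·347/628 = 0.374.

0.37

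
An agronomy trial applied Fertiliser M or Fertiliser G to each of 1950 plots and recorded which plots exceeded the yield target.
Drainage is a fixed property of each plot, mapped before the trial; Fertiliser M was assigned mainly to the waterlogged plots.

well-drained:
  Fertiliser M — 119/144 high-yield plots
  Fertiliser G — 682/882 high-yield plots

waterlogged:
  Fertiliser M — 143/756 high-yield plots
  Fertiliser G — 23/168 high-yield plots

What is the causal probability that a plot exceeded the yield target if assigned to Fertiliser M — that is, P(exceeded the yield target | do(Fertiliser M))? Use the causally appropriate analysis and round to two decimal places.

0.52

Field drainage satisfies the back-door criterion: it is not a descendant of the fertiliser, and it blocks the spurious path from fertiliser to outcome. Adjusting for it (i.e., using the within-field drainage rates) gives the causal effect.
Standardising Fertiliser M to the population field drainage mix: 0.526·119/144 + 0.474·143/756 = 0.524.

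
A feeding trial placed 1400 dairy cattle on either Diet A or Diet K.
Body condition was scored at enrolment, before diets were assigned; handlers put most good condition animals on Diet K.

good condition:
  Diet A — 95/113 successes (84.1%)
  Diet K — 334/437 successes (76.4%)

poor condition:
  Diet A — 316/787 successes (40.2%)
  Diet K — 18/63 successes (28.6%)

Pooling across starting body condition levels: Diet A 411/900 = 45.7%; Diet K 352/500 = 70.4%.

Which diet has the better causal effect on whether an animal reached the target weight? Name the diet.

Diet A

The starting body condition-specific comparison favours Diet A throughout, but the pooled figures favour Diet K. The question is whether to condition on starting body condition.
Since starting body condition is a pre-existing factor (not a product of the diet) and it affects the outcome on its own, it is a confounder. The stratified rates, not the pooled rate, identify the causal effect.
Within each level — good condition: 84.1% vs 76.4%; poor condition: 40.2% vs 28.6% — Diet A is higher every time.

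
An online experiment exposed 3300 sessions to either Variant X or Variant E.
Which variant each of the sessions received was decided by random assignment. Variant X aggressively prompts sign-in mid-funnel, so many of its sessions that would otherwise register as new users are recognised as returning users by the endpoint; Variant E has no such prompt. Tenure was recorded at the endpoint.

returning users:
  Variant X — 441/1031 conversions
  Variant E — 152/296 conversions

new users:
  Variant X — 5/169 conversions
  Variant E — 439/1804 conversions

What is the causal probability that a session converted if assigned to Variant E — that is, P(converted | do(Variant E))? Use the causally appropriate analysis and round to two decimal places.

Within every user tenure level Variant E has the higher rate, yet pooled Variant X does — Simpson's reversal.
User tenure here is a post-treatment variable shaped by the variant; conditioning on it would introduce bias rather than remove it. The overall comparison is the causal one.
So P(outcome | do(Variant E)) is just the pooled rate for Variant E: 591/2100 = 0.281.

0.28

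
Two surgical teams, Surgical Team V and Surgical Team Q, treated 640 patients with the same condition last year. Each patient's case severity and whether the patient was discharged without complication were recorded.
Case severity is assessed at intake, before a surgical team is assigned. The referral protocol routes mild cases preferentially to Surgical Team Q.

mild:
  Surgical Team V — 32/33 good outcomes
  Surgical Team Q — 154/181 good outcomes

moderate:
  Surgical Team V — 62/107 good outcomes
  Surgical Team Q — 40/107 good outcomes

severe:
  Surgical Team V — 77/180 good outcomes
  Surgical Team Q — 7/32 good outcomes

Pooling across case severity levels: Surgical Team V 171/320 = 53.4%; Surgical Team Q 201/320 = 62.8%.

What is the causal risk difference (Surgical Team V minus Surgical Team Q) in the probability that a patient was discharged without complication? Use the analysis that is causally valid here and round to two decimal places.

+0.18

The stratified and pooled comparisons disagree (Surgical Team V wins within each case severity; Surgical Team Q wins overall), so the answer turns on the causal role of case severity.
Since case severity is a pre-existing factor (not a product of the surgical team) and it affects the outcome on its own, it is a confounder. The stratified rates, not the pooled rate, identify the causal effect.
Adjusting over the population distribution of case severity: 0.334·(0.970−0.851) + 0.334·(0.579−0.374) + 0.331·(0.428−0.219) = +0.178.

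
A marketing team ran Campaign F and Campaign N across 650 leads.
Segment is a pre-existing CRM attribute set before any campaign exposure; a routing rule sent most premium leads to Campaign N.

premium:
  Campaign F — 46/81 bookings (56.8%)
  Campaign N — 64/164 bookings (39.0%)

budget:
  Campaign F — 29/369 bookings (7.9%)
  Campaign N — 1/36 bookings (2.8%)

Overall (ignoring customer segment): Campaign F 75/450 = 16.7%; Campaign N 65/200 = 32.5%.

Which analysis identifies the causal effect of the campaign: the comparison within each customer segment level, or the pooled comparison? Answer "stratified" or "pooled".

The stratified and pooled comparisons disagree (Campaign F wins within each customer segment; Campaign N wins overall), so the answer turns on the causal role of customer segment.
Customer segment differs across campaigns for reasons unrelated to any effect of the campaign itself, and it separately predicts the outcome — a classic confounder. We must compare within customer segment levels.
Within each level — premium: 56.8% vs 39.0%; budget: 7.9% vs 2.8% — Campaign F is higher every time.

stratified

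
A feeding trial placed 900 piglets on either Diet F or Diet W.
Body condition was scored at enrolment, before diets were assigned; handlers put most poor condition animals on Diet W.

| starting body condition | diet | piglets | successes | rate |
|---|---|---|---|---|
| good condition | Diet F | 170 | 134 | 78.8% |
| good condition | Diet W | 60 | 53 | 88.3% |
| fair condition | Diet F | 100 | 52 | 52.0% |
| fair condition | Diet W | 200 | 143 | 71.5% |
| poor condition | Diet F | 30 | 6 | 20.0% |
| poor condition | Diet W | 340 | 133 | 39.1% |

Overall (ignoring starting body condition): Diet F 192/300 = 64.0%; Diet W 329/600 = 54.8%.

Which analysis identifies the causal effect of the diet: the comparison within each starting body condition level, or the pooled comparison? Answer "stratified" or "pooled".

stratified

The stratified and pooled comparisons disagree (Diet W wins within each starting body condition; Diet F wins overall), so the answer turns on the causal role of starting body condition.
Since starting body condition is a pre-existing factor (not a product of the diet) and it affects the outcome on its own, it is a confounder. The stratified rates, not the pooled rate, identify the causal effect.
Within each level — good condition: 78.8% vs 88.3%; fair condition: 52.0% vs 71.5%; poor condition: 20.0% vs 39.1% — Diet W is higher every time.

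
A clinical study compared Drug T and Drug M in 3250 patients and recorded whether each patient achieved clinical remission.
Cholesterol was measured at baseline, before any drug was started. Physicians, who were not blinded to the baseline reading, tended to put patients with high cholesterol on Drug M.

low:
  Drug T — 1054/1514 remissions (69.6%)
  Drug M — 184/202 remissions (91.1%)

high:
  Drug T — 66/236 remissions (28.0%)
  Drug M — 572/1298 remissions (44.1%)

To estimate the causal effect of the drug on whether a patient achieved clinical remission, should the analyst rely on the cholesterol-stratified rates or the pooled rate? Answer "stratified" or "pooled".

The stratified and pooled comparisons disagree (Drug M wins within each cholesterol; Drug T wins overall), so the answer turns on the causal role of cholesterol.
Here cholesterol is a common cause — it drives both which drug a case falls under and the outcome. The crude comparison mixes populations; the stratum-specific rates are the causally relevant ones.
Within each level — low: 69.6% vs 91.1%; high: 28.0% vs 44.1% — Drug M is higher every time.

stratified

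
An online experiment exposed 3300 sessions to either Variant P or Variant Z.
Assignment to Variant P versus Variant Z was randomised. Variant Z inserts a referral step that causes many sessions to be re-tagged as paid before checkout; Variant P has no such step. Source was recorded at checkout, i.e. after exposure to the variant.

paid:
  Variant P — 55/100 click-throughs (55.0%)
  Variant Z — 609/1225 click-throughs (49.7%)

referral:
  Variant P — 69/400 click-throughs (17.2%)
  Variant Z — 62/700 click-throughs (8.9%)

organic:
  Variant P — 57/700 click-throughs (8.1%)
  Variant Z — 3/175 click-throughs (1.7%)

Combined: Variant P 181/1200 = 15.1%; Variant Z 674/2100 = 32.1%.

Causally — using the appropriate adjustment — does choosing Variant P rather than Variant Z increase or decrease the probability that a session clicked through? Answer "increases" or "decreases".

The traffic source-specific comparison favours Variant P throughout, but the pooled figures favour Variant Z. The question is whether to condition on traffic source.
Traffic source is recorded after the variant and is itself shifted by it — it sits on the causal path from variant to outcome. Conditioning on a mediator would strip out part of the effect we want; the pooled comparison gives the total causal effect.
Pooled: Variant P 15.1% vs Variant Z 32.1%; Variant Z is higher overall.

decreases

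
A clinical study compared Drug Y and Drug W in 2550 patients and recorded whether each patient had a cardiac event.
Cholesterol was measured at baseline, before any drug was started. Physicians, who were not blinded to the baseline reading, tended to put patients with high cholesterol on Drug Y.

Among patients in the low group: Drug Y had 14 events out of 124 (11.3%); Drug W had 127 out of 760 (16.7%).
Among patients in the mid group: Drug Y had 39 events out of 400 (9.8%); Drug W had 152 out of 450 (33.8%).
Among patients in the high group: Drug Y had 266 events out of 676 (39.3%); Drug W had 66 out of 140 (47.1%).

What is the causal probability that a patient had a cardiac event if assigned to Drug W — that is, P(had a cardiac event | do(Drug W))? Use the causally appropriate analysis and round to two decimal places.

0.32

Cholesterol differs across drugs for reasons unrelated to any effect of the drug itself, and it separately predicts the outcome — a classic confounder. We must compare within cholesterol levels.
Standardising Drug W to the population cholesterol mix: 0.347·127/760 + 0.333·152/450 + 0.320·66/140 = 0.321.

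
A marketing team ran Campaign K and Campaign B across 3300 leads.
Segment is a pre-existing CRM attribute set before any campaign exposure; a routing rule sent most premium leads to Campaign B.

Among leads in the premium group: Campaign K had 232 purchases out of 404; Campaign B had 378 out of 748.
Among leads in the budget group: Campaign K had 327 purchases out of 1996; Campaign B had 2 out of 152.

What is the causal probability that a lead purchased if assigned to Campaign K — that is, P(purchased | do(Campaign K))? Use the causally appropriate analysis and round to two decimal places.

0.31

Customer segment differs across campaigns for reasons unrelated to any effect of the campaign itself, and it separately predicts the outcome — a classic confounder. We must compare within customer segment levels.
Standardising Campaign K to the population customer segment mix: 0.349·232/404 + 0.651·327/1996 = 0.307.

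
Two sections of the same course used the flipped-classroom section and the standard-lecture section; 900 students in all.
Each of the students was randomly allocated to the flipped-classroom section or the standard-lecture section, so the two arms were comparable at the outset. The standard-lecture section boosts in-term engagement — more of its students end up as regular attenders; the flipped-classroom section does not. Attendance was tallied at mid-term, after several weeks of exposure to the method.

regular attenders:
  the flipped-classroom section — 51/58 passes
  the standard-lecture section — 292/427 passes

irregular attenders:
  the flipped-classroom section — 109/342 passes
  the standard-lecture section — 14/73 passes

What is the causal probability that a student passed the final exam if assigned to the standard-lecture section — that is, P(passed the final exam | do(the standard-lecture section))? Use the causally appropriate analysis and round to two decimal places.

0.61

the flipped-classroom section is higher inside every mid-term attendance stratum but the standard-lecture section is higher in aggregate. Whether to stratify depends on how mid-term attendance relates to the teaching method.
Mid-term attendance is recorded after the teaching method and is itself shifted by it — it sits on the causal path from teaching method to outcome. Conditioning on a mediator would strip out part of the effect we want; the pooled comparison gives the total causal effect.
So P(outcome | do(the standard-lecture section)) is just the pooled rate for the standard-lecture section: 306/500 = 0.612.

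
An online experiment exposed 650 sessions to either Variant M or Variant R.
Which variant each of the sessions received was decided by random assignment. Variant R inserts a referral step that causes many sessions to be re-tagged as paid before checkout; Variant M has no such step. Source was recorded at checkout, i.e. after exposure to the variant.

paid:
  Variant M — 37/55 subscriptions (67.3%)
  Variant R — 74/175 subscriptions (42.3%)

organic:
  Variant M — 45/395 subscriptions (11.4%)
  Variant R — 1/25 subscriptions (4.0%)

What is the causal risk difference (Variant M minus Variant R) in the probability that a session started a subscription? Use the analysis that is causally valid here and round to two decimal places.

-0.19

The traffic source-specific comparison favours Variant M throughout, but the pooled figures favour Variant R. The question is whether to condition on traffic source.
The distribution of traffic source is itself part of what the variant does — it is an intermediate outcome. Holding it fixed would remove that part of the effect; the total effect is the pooled difference.
The causal difference is the pooled difference: 0.182 − 0.375 = -0.193.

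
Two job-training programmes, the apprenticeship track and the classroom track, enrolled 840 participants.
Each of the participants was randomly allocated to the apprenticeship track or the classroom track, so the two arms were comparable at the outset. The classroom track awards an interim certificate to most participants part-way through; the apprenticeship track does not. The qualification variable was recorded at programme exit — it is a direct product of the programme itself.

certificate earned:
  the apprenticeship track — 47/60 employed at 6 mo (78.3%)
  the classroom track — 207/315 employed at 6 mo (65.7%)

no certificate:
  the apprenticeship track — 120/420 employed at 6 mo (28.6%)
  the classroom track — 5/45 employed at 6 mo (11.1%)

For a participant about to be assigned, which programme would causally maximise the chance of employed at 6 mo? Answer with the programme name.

the classroom track

The stratified and pooled comparisons disagree (the apprenticeship track wins within each qualification attained during the programme; the classroom track wins overall), so the answer turns on the causal role of qualification attained during the programme.
Qualification attained during the programme lies on the pathway programme → qualification attained during the programme → outcome, so adjusting for it blocks the indirect effect. For the total causal effect of programme, use the unadjusted pooled rates.
Pooled: the apprenticeship track 34.8% vs the classroom track 58.9%; the classroom track is higher overall.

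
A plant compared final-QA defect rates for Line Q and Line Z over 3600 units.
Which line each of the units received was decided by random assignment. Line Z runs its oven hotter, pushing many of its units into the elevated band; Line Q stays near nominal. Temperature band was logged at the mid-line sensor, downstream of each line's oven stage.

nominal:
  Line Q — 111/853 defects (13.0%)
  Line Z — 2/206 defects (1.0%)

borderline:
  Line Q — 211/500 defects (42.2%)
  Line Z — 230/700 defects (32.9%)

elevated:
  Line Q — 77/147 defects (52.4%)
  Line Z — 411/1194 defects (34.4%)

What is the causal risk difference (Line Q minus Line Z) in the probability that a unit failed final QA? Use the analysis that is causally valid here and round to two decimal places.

-0.04

In-process temperature band is recorded after the line and is itself shifted by it — it sits on the causal path from line to outcome. Conditioning on a mediator would strip out part of the effect we want; the pooled comparison gives the total causal effect.
The causal difference is the pooled difference: 0.266 − 0.306 = -0.040.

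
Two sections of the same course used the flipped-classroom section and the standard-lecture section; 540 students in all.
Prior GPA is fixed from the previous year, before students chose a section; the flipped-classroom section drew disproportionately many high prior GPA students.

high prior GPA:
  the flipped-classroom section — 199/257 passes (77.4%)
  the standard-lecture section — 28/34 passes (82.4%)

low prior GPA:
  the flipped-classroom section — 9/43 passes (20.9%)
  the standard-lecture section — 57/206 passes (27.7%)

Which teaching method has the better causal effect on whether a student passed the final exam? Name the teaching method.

the standard-lecture section

Within every prior GPA band level the standard-lecture section has the higher rate, yet pooled the flipped-classroom section does — Simpson's reversal.
The imbalance in prior GPA band arose from how students were allocated, not from anything the teaching method did; and prior GPA band independently affects the outcome. The pooled gap is confounded — condition on prior GPA band.
Within each level — high prior GPA: 77.4% vs 82.4%; low prior GPA: 20.9% vs 27.7% — the standard-lecture section is higher every time.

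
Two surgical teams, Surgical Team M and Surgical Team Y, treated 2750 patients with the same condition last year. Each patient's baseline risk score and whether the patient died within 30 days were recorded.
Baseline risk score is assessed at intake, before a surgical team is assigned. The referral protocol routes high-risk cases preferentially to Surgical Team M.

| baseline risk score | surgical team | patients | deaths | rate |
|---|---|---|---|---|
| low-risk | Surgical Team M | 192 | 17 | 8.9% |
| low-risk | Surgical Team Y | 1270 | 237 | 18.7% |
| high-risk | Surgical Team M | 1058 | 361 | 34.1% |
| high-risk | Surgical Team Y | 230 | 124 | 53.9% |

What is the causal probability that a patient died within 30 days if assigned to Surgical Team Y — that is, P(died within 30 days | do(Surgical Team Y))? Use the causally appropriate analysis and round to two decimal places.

0.35

The baseline risk score-specific comparison favours Surgical Team M throughout, but the pooled figures favour Surgical Team Y. The question is whether to condition on baseline risk score.
The imbalance in baseline risk score arose from how patients were allocated, not from anything the surgical team did; and baseline risk score independently affects the outcome. The pooled gap is confounded — condition on baseline risk score.
Standardising Surgical Team Y to the population baseline risk score mix: 0.532·237/1270 + 0.468·124/230 = 0.352.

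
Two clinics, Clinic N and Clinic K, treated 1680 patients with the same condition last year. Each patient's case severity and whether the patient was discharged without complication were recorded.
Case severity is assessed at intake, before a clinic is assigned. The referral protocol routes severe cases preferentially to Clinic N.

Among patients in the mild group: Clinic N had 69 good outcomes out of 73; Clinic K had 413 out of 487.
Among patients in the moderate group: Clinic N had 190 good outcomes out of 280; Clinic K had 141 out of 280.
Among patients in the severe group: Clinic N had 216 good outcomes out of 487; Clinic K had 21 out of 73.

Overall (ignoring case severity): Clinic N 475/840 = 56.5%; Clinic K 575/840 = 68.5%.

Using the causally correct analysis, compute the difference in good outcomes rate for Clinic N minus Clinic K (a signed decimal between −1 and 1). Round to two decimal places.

+0.14

Case severity is set before the clinic has any effect — it is not caused by the clinic — and it independently drives the outcome. That makes it a confounder, so the causal comparison is within case severity levels.
Adjusting over the population distribution of case severity: 0.333·(0.945−0.848) + 0.333·(0.679−0.504) + 0.333·(0.444−0.288) = +0.143.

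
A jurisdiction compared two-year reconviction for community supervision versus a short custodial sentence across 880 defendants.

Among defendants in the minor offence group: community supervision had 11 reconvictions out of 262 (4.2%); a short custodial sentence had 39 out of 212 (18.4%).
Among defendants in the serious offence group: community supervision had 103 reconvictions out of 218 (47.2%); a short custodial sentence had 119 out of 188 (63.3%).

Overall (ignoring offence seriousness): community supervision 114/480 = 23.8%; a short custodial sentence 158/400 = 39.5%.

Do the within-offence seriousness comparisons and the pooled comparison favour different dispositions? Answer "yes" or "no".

no

Within each offence seriousness level (minor offence 4.2% vs 18.4%; serious offence 47.2% vs 63.3%), community supervision has the lower rate every time. Pooled: 23.8% vs 39.5% — community supervision has the lower rate overall. They agree.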